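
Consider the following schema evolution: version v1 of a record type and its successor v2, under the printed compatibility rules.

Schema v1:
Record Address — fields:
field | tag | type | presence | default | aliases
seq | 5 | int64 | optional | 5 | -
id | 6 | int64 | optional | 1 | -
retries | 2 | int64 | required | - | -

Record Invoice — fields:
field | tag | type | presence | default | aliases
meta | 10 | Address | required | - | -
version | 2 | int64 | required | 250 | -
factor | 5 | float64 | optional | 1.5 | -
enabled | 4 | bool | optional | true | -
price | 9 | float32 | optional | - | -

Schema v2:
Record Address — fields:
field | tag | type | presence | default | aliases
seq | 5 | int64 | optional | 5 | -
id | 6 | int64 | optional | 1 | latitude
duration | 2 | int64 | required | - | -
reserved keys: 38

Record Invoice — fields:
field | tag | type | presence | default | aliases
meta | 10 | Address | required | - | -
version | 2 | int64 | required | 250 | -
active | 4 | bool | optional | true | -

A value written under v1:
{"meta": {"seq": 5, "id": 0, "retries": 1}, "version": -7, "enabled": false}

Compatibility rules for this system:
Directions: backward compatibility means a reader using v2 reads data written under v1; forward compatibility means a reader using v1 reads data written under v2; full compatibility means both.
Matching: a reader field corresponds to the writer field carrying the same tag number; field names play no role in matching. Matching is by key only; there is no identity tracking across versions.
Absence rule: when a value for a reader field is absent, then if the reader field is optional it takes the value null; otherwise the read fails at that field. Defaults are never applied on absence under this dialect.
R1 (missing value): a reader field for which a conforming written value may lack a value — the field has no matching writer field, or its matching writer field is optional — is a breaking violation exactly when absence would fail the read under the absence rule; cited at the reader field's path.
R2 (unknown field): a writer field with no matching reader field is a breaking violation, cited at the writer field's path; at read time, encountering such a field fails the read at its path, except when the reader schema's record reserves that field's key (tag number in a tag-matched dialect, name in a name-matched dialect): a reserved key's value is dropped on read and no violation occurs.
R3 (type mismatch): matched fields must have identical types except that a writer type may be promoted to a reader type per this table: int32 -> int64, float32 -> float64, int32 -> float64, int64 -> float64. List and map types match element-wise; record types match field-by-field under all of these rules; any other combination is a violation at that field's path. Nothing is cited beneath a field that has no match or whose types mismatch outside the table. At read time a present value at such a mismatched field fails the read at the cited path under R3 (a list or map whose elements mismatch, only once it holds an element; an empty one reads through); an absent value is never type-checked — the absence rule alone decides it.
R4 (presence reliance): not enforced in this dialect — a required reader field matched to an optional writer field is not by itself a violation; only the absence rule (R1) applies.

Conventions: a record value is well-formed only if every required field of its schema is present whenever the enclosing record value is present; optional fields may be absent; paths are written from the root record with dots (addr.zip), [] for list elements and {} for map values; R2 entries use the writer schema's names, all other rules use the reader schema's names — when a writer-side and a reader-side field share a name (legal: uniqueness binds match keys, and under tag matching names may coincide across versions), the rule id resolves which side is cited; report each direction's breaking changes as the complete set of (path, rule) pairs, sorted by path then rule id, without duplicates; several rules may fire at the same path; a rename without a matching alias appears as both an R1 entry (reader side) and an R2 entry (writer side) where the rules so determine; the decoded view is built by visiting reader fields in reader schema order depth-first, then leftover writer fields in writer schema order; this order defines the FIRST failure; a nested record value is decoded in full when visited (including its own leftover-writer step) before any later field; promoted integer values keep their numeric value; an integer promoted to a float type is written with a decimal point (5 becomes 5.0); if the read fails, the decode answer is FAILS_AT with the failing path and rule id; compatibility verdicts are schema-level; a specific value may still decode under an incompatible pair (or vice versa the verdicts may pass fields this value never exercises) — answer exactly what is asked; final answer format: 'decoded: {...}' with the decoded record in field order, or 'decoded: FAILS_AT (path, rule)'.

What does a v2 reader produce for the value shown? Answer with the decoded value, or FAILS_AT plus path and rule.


each type pair in Invoice: writer, then reader
decoding the Invoice value with the v2 reader:
  meta.seq := 5
  meta.id := 0
  meta.duration := 1 (from writer retries)
  version := -7
  active := false (from writer enabled)
  => decoded: {"meta": {"seq": 5, "id": 0, "duration": 1}, "version": -7, "active": false}

decoded: {"meta": {"seq": 5, "id": 0, "duration": 1}, "version": -7, "active": false}


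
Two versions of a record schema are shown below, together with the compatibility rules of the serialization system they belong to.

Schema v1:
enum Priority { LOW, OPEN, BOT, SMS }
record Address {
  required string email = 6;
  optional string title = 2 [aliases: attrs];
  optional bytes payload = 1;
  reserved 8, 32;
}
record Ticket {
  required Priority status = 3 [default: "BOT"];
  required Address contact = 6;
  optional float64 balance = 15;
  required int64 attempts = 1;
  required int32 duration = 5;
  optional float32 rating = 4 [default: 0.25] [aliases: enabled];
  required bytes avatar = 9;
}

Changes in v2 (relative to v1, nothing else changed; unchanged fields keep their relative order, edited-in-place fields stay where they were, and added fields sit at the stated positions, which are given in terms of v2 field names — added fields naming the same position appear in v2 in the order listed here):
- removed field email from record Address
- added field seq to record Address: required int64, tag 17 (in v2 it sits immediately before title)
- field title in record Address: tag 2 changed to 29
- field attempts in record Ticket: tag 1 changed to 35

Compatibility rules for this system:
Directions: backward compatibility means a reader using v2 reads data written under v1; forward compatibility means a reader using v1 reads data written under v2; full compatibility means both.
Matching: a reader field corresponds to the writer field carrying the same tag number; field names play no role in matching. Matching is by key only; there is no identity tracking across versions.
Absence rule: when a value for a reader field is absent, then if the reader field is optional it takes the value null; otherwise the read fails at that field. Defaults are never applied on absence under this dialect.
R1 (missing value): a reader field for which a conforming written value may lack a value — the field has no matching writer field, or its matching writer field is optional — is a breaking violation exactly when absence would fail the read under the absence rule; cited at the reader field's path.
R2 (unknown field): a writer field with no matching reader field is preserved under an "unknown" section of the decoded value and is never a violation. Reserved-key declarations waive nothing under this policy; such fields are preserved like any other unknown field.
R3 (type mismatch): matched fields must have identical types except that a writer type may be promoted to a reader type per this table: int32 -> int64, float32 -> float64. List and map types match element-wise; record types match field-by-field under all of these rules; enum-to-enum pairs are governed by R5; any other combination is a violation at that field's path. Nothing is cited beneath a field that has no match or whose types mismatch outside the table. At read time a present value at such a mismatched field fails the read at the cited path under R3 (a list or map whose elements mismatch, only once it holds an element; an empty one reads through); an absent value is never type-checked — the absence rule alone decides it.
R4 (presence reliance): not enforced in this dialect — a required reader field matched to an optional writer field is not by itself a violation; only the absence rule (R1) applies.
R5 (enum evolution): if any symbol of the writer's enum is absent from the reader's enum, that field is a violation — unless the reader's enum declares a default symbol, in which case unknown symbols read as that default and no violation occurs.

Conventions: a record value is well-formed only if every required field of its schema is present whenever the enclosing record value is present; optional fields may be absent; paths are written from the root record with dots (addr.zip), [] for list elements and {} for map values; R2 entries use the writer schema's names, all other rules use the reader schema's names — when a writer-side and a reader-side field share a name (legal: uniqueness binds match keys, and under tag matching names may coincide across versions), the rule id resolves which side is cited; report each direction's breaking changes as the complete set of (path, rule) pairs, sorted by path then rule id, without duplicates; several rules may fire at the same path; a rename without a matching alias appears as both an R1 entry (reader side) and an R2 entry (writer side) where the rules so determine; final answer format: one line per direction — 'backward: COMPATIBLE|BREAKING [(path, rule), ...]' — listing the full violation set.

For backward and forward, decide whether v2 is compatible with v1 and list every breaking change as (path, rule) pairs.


backward: BREAKING [(attempts, R1), (contact.seq, R1)]; forward: BREAKING [(attempts, R1), (contact.email, R1)]

the writer's type comes first in each Ticket pair
checking backward for Ticket: reader v2 against writer v1:
  status <- status (Priority -> Priority, writer required)
  contact <- contact (Address -> Address, writer required)
  balance <- balance (float64 -> float64, writer optional)
  attempts: no writer match
  duration <- duration (int32 -> int32, writer required)
  rating <- rating (float32 -> float32, writer optional)
  avatar <- avatar (bytes -> bytes, writer required)
  leftover writer field: attempts
  contact.seq: no writer match
  contact.title: no writer match
  contact.payload <- contact.payload (bytes -> bytes, writer optional)
  leftover writer field: contact.email
  leftover writer field: contact.title
  rule R1 violated at attempts
  rule R1 violated at contact.seq
  => backward verdict for Ticket: BREAKING, 2 violation(s)
checking forward for Ticket: reader v1 against writer v2:
  status <- status (Priority -> Priority, writer required)
  contact <- contact (Address -> Address, writer required)
  balance <- balance (float64 -> float64, writer optional)
  attempts: no writer match
  duration <- duration (int32 -> int32, writer required)
  rating <- rating (float32 -> float32, writer optional)
  avatar <- avatar (bytes -> bytes, writer required)
  leftover writer field: attempts
  contact.email: no writer match
  contact.title: no writer match
  contact.payload <- contact.payload (bytes -> bytes, writer optional)
  leftover writer field: contact.seq
  leftover writer field: contact.title
  rule R1 violated at attempts
  rule R1 violated at contact.email
  => forward verdict for Ticket: BREAKING, 2 violation(s)


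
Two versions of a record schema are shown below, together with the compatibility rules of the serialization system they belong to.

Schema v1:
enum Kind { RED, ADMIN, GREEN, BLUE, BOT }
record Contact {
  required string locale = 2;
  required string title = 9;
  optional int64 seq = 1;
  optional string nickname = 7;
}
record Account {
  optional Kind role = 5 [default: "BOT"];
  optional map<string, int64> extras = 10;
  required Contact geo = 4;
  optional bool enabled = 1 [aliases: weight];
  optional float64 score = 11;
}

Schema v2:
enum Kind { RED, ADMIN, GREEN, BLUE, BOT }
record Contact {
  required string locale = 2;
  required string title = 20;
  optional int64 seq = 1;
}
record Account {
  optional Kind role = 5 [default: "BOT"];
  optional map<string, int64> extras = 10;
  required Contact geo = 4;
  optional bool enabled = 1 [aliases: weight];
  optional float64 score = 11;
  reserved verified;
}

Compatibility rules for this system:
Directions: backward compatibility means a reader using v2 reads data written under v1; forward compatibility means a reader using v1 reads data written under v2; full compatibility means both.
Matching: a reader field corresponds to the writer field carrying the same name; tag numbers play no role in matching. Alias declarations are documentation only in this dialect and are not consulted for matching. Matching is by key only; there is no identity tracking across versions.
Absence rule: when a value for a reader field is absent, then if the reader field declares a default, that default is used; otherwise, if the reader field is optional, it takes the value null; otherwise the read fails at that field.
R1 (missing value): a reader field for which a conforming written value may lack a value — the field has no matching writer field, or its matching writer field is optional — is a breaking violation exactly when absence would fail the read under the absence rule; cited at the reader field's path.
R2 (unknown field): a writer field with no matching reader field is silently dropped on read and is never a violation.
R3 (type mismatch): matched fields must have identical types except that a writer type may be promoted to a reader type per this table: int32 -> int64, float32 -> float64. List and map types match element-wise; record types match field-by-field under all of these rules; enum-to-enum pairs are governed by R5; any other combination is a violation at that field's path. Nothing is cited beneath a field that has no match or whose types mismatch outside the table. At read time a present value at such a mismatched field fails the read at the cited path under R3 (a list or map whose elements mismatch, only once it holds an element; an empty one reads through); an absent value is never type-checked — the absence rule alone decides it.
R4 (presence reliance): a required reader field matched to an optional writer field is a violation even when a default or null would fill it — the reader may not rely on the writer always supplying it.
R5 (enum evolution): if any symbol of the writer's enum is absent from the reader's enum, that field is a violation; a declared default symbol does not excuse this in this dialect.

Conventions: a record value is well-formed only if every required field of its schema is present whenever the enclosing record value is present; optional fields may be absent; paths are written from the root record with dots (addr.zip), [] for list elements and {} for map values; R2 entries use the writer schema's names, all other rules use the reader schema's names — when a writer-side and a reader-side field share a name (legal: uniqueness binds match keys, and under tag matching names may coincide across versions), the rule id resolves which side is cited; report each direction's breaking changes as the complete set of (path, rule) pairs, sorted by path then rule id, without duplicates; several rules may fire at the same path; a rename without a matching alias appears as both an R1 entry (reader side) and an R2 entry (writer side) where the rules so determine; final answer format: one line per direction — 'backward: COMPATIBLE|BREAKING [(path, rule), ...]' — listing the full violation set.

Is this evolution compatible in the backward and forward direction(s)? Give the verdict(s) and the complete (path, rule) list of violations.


in Account below, arrows point writer -> reader
backward analysis of Account with v2 as reader and v1 as writer:
  role: paired with writer role (Kind -> Kind; writer optional)
  extras: paired with writer extras (map<string, int64> -> map<string, int64>; writer optional)
  geo: paired with writer geo (Contact -> Contact; writer required)
  enabled: paired with writer enabled (bool -> bool; writer optional)
  score: paired with writer score (float64 -> float64; writer optional)
  geo.locale: paired with writer geo.locale (string -> string; writer required)
  geo.title: paired with writer geo.title (string -> string; writer required)
  geo.seq: paired with writer geo.seq (int64 -> int64; writer optional)
  geo.nickname (writer side), unknown to reader
  => backward verdict for Account: COMPATIBLE, no violations
forward analysis of Account with v1 as reader and v2 as writer:
  role: paired with writer role (Kind -> Kind; writer optional)
  extras: paired with writer extras (map<string, int64> -> map<string, int64>; writer optional)
  geo: paired with writer geo (Contact -> Contact; writer required)
  enabled: paired with writer enabled (bool -> bool; writer optional)
  score: paired with writer score (float64 -> float64; writer optional)
  geo.locale: paired with writer geo.locale (string -> string; writer required)
  geo.title: paired with writer geo.title (string -> string; writer required)
  geo.seq: paired with writer geo.seq (int64 -> int64; writer optional)
  no writer field matches reader geo.nickname
  => forward verdict for Account: COMPATIBLE, no violations

backward: COMPATIBLE []; forward: COMPATIBLE []


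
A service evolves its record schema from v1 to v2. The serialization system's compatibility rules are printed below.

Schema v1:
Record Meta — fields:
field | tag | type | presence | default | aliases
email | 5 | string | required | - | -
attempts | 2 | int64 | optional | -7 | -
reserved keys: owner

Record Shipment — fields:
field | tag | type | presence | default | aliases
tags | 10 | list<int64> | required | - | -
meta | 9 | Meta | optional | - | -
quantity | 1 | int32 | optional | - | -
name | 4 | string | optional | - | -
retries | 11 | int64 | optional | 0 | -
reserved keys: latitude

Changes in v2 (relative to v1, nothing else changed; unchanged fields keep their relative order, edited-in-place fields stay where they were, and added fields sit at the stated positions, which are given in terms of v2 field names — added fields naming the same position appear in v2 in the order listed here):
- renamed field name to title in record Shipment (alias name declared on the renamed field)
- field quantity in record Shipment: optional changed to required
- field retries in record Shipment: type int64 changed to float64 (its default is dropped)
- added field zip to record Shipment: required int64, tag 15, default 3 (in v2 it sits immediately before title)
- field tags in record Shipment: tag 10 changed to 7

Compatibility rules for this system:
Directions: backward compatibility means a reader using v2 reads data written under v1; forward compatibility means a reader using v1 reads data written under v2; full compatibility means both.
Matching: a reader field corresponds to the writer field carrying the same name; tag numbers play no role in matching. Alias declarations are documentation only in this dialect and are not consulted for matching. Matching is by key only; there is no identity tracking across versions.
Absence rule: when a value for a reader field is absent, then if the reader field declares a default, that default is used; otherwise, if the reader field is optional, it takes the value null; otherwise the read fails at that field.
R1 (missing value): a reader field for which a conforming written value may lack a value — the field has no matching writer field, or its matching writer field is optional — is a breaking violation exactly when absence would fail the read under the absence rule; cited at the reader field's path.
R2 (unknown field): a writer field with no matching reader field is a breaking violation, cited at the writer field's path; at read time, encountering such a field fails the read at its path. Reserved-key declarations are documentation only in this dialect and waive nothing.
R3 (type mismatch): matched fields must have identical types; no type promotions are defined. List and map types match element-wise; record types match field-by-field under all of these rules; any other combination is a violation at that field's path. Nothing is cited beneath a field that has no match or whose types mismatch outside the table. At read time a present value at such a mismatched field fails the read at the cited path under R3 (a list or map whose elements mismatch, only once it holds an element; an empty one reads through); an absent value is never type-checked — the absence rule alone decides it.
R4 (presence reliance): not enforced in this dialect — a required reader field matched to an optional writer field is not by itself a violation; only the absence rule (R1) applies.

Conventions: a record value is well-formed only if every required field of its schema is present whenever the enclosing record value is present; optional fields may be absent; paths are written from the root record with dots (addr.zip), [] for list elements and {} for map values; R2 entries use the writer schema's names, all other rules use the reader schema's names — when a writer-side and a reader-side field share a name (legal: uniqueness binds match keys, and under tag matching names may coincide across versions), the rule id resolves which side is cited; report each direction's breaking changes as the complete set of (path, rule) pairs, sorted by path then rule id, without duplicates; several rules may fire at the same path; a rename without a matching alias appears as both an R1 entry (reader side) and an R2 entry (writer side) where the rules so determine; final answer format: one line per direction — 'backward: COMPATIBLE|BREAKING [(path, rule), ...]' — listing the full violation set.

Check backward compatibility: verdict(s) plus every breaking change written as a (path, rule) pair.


in Shipment below, arrows point writer -> reader
backward analysis of Shipment with v2 as reader and v1 as writer:
  list<int64> -> list<int64>, writer required: tags aligns to tags
  Meta -> Meta, writer optional: meta aligns to meta
  int32 -> int32, writer optional: quantity aligns to quantity
  zip has no writer counterpart
  title has no writer counterpart
  int64 -> float64, writer optional: retries aligns to retries
  writer name: unknown to reader
  string -> string, writer required: meta.email aligns to meta.email
  int64 -> int64, writer optional: meta.attempts aligns to meta.attempts
  rule R2 violated at name
  rule R1 violated at quantity
  rule R3 violated at retries
  backward on Shipment therefore BREAKING (3)
checking off the Shipment differences that do not matter here:
  added field zip to record Shipment: required int64, tag 15, default 3 (in v2 it sits immediately before title) -> matters only for Shipment's forward compatibility — outside the asked direction
  field tags in record Shipment: tag 10 changed to 7 -> inert for the asked Shipment verdict: nothing fires

backward: BREAKING [(name, R2), (quantity, R1), (retries, R3)]


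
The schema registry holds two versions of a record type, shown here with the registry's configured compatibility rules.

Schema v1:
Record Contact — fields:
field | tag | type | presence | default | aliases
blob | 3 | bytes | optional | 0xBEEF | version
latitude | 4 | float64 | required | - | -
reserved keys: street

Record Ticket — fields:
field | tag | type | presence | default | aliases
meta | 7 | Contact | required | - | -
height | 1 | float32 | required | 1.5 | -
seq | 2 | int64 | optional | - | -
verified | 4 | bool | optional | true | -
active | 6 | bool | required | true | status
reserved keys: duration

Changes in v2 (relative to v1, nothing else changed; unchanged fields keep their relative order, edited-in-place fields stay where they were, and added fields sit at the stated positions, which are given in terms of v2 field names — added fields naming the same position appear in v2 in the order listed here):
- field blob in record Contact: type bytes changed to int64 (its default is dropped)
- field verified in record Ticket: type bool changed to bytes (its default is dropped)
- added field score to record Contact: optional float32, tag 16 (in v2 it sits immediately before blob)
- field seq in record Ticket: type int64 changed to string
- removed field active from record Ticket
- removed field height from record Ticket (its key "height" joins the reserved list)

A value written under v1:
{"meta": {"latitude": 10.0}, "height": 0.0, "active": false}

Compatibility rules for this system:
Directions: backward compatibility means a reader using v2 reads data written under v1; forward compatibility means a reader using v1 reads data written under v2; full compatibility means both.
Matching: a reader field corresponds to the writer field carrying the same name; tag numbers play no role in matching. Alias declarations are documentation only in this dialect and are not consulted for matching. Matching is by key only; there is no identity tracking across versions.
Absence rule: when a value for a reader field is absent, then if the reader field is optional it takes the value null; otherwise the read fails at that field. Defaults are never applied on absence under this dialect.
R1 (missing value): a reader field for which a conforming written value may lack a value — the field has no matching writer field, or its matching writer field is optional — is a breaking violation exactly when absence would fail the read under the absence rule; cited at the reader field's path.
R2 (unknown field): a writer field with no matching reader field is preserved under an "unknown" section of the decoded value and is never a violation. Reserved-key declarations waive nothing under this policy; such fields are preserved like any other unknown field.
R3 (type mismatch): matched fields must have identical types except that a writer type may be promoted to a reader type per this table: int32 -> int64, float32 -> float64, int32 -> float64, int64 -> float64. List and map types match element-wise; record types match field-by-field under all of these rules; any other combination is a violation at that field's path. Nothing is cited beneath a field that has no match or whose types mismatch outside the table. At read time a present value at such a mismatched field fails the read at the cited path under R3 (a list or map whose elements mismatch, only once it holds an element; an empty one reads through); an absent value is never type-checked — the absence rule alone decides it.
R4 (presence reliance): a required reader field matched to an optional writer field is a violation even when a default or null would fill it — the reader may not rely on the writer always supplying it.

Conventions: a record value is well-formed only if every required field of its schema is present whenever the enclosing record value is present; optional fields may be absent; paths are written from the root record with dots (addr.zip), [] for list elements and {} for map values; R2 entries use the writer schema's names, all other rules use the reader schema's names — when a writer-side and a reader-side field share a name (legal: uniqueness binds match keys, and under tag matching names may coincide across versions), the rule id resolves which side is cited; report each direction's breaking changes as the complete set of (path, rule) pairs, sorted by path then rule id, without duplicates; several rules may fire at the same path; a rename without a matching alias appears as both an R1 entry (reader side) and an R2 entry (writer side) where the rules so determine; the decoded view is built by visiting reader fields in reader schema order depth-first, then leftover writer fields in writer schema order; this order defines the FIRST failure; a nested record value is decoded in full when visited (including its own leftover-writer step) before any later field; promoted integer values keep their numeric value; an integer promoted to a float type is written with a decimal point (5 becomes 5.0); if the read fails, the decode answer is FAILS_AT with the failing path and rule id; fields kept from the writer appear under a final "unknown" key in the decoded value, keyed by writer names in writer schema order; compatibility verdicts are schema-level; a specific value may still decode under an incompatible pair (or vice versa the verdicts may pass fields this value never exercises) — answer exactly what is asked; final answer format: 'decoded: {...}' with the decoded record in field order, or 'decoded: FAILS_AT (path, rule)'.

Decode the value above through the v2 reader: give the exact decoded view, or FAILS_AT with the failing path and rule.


decoded: {"meta": {"score": null, "blob": null, "latitude": 10.0}, "seq": null, "verified": null, "unknown": {"height": 0.0, "active": false}}

arrows below run writer -> reader for Ticket
decode walk for Ticket under reader schema v2:
  meta.score := null (not supplied -> null)
  meta.blob := null (not supplied -> null)
  meta.latitude := 10.0
  seq := null (not supplied -> null)
  verified := null (not supplied -> null)
  writer height: kept under "unknown"
  writer active: kept under "unknown"
  => decoded: {"meta": {"score": null, "blob": null, "latitude": 10.0}, "seq": null, "verified": null, "unknown": {"height": 0.0, "active": false}}
the rest of the Ticket diff is inert for this question:
  field blob in record Contact: type bytes changed to int64 (its default is dropped) -> changes Ticket's schema-level verdicts only — the decode of this value is the same
  field verified in record Ticket: type bool changed to bytes (its default is dropped) -> changes Ticket's schema-level verdicts only — the decode of this value is the same
  field seq in record Ticket: type int64 changed to string -> changes Ticket's schema-level verdicts only — the decode of this value is the same


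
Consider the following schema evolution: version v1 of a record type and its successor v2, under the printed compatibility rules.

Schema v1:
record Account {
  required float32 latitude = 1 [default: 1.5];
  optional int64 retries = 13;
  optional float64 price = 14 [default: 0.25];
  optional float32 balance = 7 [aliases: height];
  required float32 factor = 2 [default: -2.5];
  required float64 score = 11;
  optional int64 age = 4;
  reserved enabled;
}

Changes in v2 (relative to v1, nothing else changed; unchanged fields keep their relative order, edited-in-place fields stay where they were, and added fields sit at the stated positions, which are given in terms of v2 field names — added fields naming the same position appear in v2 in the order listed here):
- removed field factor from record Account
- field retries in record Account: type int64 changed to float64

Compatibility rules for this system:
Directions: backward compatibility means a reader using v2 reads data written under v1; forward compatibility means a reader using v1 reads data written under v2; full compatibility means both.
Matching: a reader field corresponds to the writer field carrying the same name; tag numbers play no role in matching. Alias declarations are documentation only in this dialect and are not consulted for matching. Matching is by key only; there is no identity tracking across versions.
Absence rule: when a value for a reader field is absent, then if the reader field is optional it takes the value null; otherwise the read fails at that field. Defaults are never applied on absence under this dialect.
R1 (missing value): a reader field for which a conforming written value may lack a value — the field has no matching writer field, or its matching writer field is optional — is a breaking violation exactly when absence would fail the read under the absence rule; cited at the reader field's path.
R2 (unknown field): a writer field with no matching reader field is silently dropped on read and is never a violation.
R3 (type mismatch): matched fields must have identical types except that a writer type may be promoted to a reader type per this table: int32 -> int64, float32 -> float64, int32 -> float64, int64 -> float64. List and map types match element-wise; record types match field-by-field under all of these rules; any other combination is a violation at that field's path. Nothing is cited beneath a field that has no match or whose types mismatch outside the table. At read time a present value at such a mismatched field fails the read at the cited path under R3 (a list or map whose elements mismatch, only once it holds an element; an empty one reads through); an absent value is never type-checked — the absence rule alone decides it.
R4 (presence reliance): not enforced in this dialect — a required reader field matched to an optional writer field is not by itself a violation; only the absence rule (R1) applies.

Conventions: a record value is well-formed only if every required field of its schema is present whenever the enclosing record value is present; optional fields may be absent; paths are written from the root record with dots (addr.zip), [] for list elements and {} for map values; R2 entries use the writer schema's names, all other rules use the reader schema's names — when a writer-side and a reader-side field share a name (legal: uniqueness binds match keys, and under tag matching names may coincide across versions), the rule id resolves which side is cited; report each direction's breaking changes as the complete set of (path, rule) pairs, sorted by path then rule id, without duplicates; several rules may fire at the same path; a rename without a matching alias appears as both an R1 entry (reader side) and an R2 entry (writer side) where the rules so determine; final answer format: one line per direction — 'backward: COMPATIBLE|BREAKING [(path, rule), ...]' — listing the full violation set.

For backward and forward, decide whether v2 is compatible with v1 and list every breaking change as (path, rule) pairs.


backward: COMPATIBLE []; forward: BREAKING [(factor, R1), (retries, R3)]

each type pair in Account: writer, then reader
backward analysis of Account with v2 as reader and v1 as writer:
  float32 -> float32, writer required: latitude aligns to latitude
  int64 -> float64, writer optional: retries aligns to retries
  float64 -> float64, writer optional: price aligns to price
  float32 -> float32, writer optional: balance aligns to balance
  float64 -> float64, writer required: score aligns to score
  int64 -> int64, writer optional: age aligns to age
  leftover writer field: factor
  => backward verdict for Account: COMPATIBLE, no violations
forward analysis of Account with v1 as reader and v2 as writer:
  float32 -> float32, writer required: latitude aligns to latitude
  float64 -> int64, writer optional: retries aligns to retries
  float64 -> float64, writer optional: price aligns to price
  float32 -> float32, writer optional: balance aligns to balance
  factor has no writer counterpart
  float64 -> float64, writer required: score aligns to score
  int64 -> int64, writer optional: age aligns to age
  violation R1 at factor
  violation R3 at retries
  => 2 violation(s): forward is BREAKING for Account


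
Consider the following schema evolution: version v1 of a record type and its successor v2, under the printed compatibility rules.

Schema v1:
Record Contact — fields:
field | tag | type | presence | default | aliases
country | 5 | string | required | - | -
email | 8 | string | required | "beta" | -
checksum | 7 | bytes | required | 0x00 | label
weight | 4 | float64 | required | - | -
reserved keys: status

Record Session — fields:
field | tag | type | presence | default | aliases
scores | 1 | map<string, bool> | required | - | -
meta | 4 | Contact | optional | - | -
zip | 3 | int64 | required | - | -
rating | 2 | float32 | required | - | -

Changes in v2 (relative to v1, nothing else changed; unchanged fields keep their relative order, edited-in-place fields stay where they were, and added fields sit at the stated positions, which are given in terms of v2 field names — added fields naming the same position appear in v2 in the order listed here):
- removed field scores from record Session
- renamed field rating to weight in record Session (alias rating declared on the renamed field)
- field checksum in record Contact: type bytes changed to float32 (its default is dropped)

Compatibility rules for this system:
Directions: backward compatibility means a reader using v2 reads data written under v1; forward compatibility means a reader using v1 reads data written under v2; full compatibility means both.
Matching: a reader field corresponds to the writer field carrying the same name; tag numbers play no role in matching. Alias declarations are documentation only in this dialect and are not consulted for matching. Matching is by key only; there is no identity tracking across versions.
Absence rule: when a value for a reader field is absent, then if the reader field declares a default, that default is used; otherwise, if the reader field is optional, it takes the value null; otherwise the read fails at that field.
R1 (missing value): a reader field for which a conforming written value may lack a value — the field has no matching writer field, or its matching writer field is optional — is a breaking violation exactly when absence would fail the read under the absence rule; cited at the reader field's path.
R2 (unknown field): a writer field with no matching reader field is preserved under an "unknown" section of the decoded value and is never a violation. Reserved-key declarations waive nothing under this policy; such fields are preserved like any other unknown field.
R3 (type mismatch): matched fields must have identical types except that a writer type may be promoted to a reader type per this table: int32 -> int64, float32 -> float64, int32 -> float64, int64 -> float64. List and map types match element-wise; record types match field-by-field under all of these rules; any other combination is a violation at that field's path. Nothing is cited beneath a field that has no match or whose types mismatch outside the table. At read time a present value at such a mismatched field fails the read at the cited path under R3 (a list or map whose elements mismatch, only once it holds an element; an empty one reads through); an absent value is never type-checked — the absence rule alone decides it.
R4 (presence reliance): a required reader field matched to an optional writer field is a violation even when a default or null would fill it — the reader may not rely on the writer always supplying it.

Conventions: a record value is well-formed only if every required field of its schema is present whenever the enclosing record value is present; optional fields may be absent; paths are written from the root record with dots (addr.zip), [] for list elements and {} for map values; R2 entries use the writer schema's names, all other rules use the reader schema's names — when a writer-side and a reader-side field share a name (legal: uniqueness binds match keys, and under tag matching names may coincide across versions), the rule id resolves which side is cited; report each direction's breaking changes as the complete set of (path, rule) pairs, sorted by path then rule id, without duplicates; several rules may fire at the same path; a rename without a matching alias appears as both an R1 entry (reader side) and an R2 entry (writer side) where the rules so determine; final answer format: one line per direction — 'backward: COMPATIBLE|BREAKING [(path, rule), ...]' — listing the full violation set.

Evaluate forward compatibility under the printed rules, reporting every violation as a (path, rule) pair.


arrows below run writer -> reader for Session
forward pass over Session, reader schema v1, writer schema v2:
  scores: no writer-side match
  writer optional, Contact -> Contact: reader meta maps from writer meta
  writer required, int64 -> int64: reader zip maps from writer zip
  rating: no writer-side match
  writer weight: unknown to reader
  writer required, string -> string: reader meta.country maps from writer meta.country
  writer required, string -> string: reader meta.email maps from writer meta.email
  writer required, float32 -> bytes: reader meta.checksum maps from writer meta.checksum
  writer required, float64 -> float64: reader meta.weight maps from writer meta.weight
  R3 fires at meta.checksum
  R1 fires at rating
  R1 fires at scores
  => 3 violation(s): forward is BREAKING for Session

forward: BREAKING [(meta.checksum, R3), (rating, R1), (scores, R1)]
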